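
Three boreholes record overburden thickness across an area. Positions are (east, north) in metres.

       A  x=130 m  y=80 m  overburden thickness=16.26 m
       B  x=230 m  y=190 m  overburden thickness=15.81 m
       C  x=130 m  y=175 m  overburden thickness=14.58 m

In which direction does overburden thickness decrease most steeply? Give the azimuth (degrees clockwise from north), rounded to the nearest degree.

320°

With d = a·x + b·y + c and A as origin, the differences give:
  100·a + 110·b = -0.45
  0·a + 95·b = -1.68
Eliminate b (×95 and ×110, subtract): 9500·a = 142.050 → a = ∂d/∂x = +0.01495
Back-substitute: b = ∂d/∂y = -0.01768.
Steepest decrease is along −∇f: components (-0.01495 E, +0.01768 N).
Azimuth = atan2(-0.01495, +0.01768) = 319.8° ≈ 320°.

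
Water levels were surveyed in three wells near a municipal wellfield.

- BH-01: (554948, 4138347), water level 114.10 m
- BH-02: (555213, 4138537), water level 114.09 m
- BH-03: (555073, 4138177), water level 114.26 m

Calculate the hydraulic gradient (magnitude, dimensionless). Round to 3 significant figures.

With h = a·x + b·y + c and BH-01 as origin, the differences give:
  265·a + 190·b = -0.01
  125·a + (-170)·b = +0.16
Eliminate b (×(-170) and ×190, subtract): -68800·a = -28.700 → a = ∂h/∂x = +0.0004172
Back-substitute: b = ∂h/∂y = -0.0006344.
|∇h| = √(0.0004172² + -0.0006344²) = 0.0007593

0.000759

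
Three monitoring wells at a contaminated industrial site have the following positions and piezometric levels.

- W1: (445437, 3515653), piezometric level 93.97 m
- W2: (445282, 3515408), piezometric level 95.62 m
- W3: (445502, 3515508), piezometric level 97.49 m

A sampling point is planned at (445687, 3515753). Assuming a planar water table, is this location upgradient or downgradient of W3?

downgradient

Taking W1 as reference: W2−W1 = (-155, -245, +1.65); W3−W1 = (65, -145, +3.52).
Solve a·Δx + b·Δy = Δh: det = (-155)·(-145) − 65·(-245) = 38400.
∂h/∂x = [(+1.65)·(-145) − (+3.52)·(-245)] / 38400 = +0.01623
∂h/∂y = [(-155)·(+3.52) − 65·(+1.65)] / 38400 = -0.01700
Head at (445687, 3515753) = 93.97 + (+0.01623)·(250) + (-0.01700)·(100) = 96.33 m.
That is lower than the 97.49 m at W3, so the point is downgradient.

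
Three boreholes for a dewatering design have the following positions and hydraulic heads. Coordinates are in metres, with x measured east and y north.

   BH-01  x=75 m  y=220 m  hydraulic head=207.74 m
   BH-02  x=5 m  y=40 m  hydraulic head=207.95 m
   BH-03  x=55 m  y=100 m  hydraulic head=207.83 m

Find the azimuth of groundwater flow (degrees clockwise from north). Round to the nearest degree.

With h = a·x + b·y + c and BH-01 as origin, the differences give:
  (-70)·a + (-180)·b = +0.21
  (-20)·a + (-120)·b = +0.09
Eliminate b (×(-120) and ×(-180), subtract): 4800·a = -9.000 → a = ∂h/∂x = -0.001875
Back-substitute: b = ∂h/∂y = -0.0004375.
Flow direction (−∇h) has components (+0.001875 E, +0.0004375 N).
Azimuth = atan2(E, N) = atan2(+0.001875, +0.0004375) = 76.9° ≈ 077°.

077°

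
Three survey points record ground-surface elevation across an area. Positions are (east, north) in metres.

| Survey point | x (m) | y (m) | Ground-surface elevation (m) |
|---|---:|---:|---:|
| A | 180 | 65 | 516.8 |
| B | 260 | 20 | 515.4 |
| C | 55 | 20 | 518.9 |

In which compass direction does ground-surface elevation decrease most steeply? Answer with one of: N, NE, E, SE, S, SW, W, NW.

E

Three-point gradient (reference A): Δ to B = (80, -45, -1.4), Δ to C = (-125, -45, +2.1).
∂z/∂x = -0.01707, ∂z/∂y = +0.0007588 (det = -9225).
Steepest decrease is along −∇f = (+0.01707 E, -0.0007588 N) → east.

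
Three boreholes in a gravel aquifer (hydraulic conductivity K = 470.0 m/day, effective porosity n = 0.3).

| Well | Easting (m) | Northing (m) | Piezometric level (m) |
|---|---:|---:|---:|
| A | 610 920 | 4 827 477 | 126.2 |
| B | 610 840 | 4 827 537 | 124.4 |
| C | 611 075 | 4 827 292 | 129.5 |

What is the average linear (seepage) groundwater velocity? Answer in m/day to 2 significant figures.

Taking A as reference: B−A = (-80, 60, -1.8); C−A = (155, -185, +3.3).
Solve a·Δx + b·Δy = Δh: det = (-80)·(-185) − 155·60 = 5500.
∂h/∂x = [(-1.8)·(-185) − (+3.3)·60] / 5500 = +0.02455
∂h/∂y = [(-80)·(+3.3) − 155·(-1.8)] / 5500 = +0.002727
|∇h| = √(0.02455² + 0.002727²) = 0.0247
Seepage velocity v = K·i/n = 470.0 × 0.0247 / 0.3 = 38.7 m/day.

39 m/day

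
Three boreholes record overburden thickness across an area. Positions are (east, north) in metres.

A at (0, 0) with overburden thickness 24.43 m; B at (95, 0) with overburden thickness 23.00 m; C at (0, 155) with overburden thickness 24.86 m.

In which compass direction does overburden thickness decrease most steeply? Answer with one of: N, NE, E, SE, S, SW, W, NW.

E

∂d/∂x = (23.00 − 24.43) / (95 − 0) = -0.01505
∂d/∂y = (24.86 − 24.43) / (155 − 0) = +0.002774
Steepest decrease is along −∇f = (+0.01505 E, -0.002774 N) → east.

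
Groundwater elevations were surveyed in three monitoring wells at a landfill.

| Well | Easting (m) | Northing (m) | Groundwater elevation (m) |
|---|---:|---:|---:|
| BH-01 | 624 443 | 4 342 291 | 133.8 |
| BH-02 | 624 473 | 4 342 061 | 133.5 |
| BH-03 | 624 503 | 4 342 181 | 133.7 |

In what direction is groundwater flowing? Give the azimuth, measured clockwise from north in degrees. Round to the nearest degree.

214°

Differences from BH-01: to BH-02 (Δx, Δy, Δh) = (30, -230, -0.3); to BH-03 = (60, -110, -0.1).
Solve a·Δx + b·Δy = Δh: det = 30·(-110) − 60·(-230) = 10500.
∂h/∂x = [(-0.3)·(-110) − (-0.1)·(-230)] / 10500 = +0.0009524
∂h/∂y = [30·(-0.1) − 60·(-0.3)] / 10500 = +0.001429
Flow direction (−∇h) has components (-0.0009524 E, -0.001429 N).
Azimuth = atan2(E, N) = atan2(-0.0009524, -0.001429) = 213.7° ≈ 214°.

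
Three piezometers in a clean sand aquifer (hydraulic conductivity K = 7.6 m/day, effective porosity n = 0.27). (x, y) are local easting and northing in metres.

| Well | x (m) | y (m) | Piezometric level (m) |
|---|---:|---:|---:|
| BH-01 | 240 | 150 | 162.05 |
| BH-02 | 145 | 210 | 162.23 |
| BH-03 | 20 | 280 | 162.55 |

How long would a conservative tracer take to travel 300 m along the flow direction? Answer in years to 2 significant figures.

Differences from BH-01: to BH-02 (Δx, Δy, Δh) = (-95, 60, +0.18); to BH-03 = (-220, 130, +0.50).
Solve a·Δx + b·Δy = Δh: det = (-95)·130 − (-220)·60 = 850.
∂h/∂x = [(+0.18)·130 − (+0.50)·60] / 850 = -0.007765
∂h/∂y = [(-95)·(+0.50) − (-220)·(+0.18)] / 850 = -0.009294
|∇h| = √(-0.007765² + -0.009294²) = 0.01211
Seepage velocity v = K·i/n = 7.6 × 0.01211 / 0.27 = 0.3409 m/day.
t = 300 / 0.3409 = 880 days = 2.41 years.

2.4 years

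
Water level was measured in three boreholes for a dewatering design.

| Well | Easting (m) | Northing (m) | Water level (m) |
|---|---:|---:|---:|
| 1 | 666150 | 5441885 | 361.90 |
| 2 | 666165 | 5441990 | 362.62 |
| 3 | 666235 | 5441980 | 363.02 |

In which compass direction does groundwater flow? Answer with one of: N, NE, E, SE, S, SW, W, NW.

Taking 1 as reference: 2−1 = (15, 105, +0.72); 3−1 = (85, 95, +1.12).
Solve a·Δx + b·Δy = Δh: det = 15·95 − 85·105 = -7500.
∂h/∂x = [(+0.72)·95 − (+1.12)·105] / -7500 = +0.006560
∂h/∂y = [15·(+1.12) − 85·(+0.72)] / -7500 = +0.005920
Flow = −∇h = (-0.006560 east, -0.005920 north), which points southwest.

SW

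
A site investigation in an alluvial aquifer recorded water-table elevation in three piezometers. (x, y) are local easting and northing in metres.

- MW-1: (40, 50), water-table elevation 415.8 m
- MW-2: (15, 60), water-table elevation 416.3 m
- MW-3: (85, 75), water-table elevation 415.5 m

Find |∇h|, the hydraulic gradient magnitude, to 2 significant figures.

With h = a·x + b·y + c and MW-1 as origin, the differences give:
  (-25)·a + 10·b = +0.5
  45·a + 25·b = -0.3
Eliminate b (×25 and ×10, subtract): -1075·a = 15.50 → a = ∂h/∂x = -0.01442
Back-substitute: b = ∂h/∂y = +0.01395.
|∇h| = √(-0.01442² + 0.01395²) = 0.02006

0.020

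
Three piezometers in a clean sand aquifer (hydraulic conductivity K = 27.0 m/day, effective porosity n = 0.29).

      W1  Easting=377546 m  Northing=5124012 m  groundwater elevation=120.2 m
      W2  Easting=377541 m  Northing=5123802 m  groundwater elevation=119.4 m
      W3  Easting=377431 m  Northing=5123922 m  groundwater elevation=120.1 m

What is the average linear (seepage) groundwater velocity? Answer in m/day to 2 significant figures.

Three-point gradient (reference W1): Δ to W2 = (-5, -210, -0.8), Δ to W3 = (-115, -90, -0.1).
∂h/∂x = -0.002152, ∂h/∂y = +0.003861 (det = -23700).
|∇h| = √(-0.002152² + 0.003861²) = 0.00442
Seepage velocity v = K·i/n = 27.0 × 0.00442 / 0.29 = 0.4115 m/day.

0.41 m/day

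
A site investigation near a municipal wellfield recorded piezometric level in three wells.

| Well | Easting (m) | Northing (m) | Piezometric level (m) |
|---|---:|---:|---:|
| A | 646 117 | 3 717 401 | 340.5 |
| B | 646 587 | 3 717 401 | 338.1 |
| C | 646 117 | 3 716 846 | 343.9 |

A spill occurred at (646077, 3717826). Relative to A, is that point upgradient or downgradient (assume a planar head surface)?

∂h/∂x = (338.1 − 340.5) / (646587 − 646117) = -0.005106
∂h/∂y = (343.9 − 340.5) / (3716846 − 3717401) = -0.006126
Head at (646077, 3717826) = 340.5 + (-0.005106)·(-40) + (-0.006126)·(425) = 338.10 m.
That is lower than the 340.5 m at A, so the point is downgradient.

downgradient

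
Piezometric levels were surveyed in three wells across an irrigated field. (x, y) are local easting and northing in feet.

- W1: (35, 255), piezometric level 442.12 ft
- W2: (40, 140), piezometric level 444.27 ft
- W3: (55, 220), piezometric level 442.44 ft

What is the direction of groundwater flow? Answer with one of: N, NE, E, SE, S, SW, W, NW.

NE

With h = a·x + b·y + c and W1 as origin, the differences give:
  5·a + (-115)·b = +2.15
  20·a + (-35)·b = +0.32
Eliminate b (×(-35) and ×(-115), subtract): 2125·a = -38.450 → a = ∂h/∂x = -0.01809
Back-substitute: b = ∂h/∂y = -0.01948.
Flow = −∇h = (+0.01809 east, +0.01948 north), which points northeast.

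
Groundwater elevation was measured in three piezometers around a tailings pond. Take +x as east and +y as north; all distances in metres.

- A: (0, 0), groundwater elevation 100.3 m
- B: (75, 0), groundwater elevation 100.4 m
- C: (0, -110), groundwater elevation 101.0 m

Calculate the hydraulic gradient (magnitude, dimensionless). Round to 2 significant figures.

∂h/∂x = (100.4 − 100.3) / (75 − 0) = +0.001333
∂h/∂y = (101.0 − 100.3) / (-110 − 0) = -0.006364
|∇h| = √(0.001333² + -0.006364²) = 0.006502

0.0065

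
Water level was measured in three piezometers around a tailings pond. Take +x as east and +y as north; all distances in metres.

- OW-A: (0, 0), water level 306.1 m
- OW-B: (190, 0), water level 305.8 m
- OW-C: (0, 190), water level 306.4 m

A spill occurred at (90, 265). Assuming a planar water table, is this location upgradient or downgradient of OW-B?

upgradient

∂h/∂x = (305.8 − 306.1) / (190 − 0) = -0.001579
∂h/∂y = (306.4 − 306.1) / (190 − 0) = +0.001579
Head at (90, 265) = 306.1 + (-0.001579)·(90) + (+0.001579)·(265) = 306.38 m.
That is higher than the 305.8 m at OW-B, so the point is upgradient.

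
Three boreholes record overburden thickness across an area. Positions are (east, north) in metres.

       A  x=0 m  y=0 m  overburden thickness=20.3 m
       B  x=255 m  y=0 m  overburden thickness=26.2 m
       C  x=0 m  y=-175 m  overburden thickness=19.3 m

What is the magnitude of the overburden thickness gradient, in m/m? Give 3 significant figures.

∂d/∂x = (26.2 − 20.3) / (255 − 0) = +0.02314
∂d/∂y = (19.3 − 20.3) / (-175 − 0) = +0.005714
|∇f| = √(0.02314² + 0.005714²) = 0.02384 m/m

0.0238 m/m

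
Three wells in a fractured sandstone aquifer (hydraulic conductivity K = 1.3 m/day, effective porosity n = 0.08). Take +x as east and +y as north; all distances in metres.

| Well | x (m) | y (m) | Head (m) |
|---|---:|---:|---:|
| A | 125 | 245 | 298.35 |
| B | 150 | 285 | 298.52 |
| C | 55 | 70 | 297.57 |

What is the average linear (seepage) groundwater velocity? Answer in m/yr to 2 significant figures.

29 m/yr

Differences from A: to B (Δx, Δy, Δh) = (25, 40, +0.17); to C = (-70, -175, -0.78).
Solve a·Δx + b·Δy = Δh: det = 25·(-175) − (-70)·40 = -1575.
∂h/∂x = [(+0.17)·(-175) − (-0.78)·40] / -1575 = -0.0009206
∂h/∂y = [25·(-0.78) − (-70)·(+0.17)] / -1575 = +0.004825
|∇h| = √(-0.0009206² + 0.004825²) = 0.004912
Seepage velocity v = K·i/n = 1.3 × 0.004912 / 0.08 = 0.07982 m/day = 29.15 m/yr.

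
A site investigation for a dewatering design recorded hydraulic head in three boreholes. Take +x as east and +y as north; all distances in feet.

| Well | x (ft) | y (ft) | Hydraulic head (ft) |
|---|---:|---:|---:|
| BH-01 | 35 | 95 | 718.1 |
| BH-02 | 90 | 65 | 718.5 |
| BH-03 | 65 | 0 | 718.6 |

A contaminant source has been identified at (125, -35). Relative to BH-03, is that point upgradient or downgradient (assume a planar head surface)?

Taking BH-01 as reference: BH-02−BH-01 = (55, -30, +0.4); BH-03−BH-01 = (30, -95, +0.5).
Solve a·Δx + b·Δy = Δh: det = 55·(-95) − 30·(-30) = -4325.
∂h/∂x = [(+0.4)·(-95) − (+0.5)·(-30)] / -4325 = +0.005318
∂h/∂y = [55·(+0.5) − 30·(+0.4)] / -4325 = -0.003584
Head at (125, -35) = 718.1 + (+0.005318)·(90) + (-0.003584)·(-130) = 719.04 ft.
That is higher than the 718.6 ft at BH-03, so the point is upgradient.

upgradient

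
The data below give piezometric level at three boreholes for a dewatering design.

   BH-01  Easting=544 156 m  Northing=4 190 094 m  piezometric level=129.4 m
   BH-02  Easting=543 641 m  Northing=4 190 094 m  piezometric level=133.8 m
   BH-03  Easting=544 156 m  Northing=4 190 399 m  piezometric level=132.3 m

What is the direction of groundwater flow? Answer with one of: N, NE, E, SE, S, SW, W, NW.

SE

∂h/∂x = (133.8 − 129.4) / (543641 − 544156) = -0.008544
∂h/∂y = (132.3 − 129.4) / (4190399 − 4190094) = +0.009508
Flow = −∇h = (+0.008544 east, -0.009508 north), which points southeast.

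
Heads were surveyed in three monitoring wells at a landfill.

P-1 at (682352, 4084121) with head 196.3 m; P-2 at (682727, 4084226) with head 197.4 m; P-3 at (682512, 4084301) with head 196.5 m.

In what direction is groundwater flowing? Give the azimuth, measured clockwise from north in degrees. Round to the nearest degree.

300°

With h = a·x + b·y + c and P-1 as origin, the differences give:
  375·a + 105·b = +1.1
  160·a + 180·b = +0.2
Eliminate b (×180 and ×105, subtract): 50700·a = 177.00 → a = ∂h/∂x = +0.003491
Back-substitute: b = ∂h/∂y = -0.001992.
Flow direction (−∇h) has components (-0.003491 E, +0.001992 N).
Azimuth = atan2(E, N) = atan2(-0.003491, +0.001992) = 299.7° ≈ 300°.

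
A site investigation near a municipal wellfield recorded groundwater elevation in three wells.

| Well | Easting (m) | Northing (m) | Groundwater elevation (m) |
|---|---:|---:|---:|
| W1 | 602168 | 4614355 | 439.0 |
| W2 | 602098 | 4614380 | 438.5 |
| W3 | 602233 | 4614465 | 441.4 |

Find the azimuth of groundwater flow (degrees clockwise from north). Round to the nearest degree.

Differences from W1: to W2 (Δx, Δy, Δh) = (-70, 25, -0.5); to W3 = (65, 110, +2.4).
Determinant of the coordinate differences = (-70)·110 − 65·25 = -9325.
∂h/∂x = [(-0.5)·110 − (+2.4)·25] / -9325 = +0.01233
∂h/∂y = [(-70)·(+2.4) − 65·(-0.5)] / -9325 = +0.01453
Flow direction (−∇h) has components (-0.01233 E, -0.01453 N).
Azimuth = atan2(E, N) = atan2(-0.01233, -0.01453) = 220.3° ≈ 220°.

220°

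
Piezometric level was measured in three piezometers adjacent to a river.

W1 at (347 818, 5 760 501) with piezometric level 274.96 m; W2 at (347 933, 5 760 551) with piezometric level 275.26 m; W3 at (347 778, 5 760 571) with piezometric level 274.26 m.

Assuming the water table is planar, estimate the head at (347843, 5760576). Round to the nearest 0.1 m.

274.6 m

With h = a·x + b·y + c and W1 as origin, the differences give:
  115·a + 50·b = +0.30
  (-40)·a + 70·b = -0.70
Eliminate b (×70 and ×50, subtract): 10050·a = 56.000 → a = ∂h/∂x = +0.005572
Back-substitute: b = ∂h/∂y = -0.006816.
h(347843, 5760576) = 274.96 + (+0.005572)·(25) + (-0.006816)·(75) = 274.96 +0.139 -0.511 = 274.588 m.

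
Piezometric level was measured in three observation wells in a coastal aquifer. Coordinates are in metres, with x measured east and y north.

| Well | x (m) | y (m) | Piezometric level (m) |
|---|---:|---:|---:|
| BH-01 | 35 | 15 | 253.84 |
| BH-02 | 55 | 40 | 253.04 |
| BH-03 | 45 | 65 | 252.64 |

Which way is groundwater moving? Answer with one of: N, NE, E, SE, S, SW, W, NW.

Taking BH-01 as reference: BH-02−BH-01 = (20, 25, -0.80); BH-03−BH-01 = (10, 50, -1.20).
Determinant of the coordinate differences = 20·50 − 10·25 = 750.
∂h/∂x = [(-0.80)·50 − (-1.20)·25] / 750 = -0.01333
∂h/∂y = [20·(-1.20) − 10·(-0.80)] / 750 = -0.02133
Flow = −∇h = (+0.01333 east, +0.02133 north), which points northeast.

NE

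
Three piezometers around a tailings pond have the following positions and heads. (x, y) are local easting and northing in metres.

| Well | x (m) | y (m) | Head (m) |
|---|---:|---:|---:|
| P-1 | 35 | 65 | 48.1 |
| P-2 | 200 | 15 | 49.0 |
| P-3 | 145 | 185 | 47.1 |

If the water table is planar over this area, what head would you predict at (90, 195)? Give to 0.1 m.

Taking P-1 as reference: P-2−P-1 = (165, -50, +0.9); P-3−P-1 = (110, 120, -1.0).
Determinant of the coordinate differences = 165·120 − 110·(-50) = 25300.
∂h/∂x = [(+0.9)·120 − (-1.0)·(-50)] / 25300 = +0.002292
∂h/∂y = [165·(-1.0) − 110·(+0.9)] / 25300 = -0.01043
h(90, 195) = 48.1 + (+0.002292)·(55) + (-0.01043)·(130) = 48.1 +0.126 -1.357 = 46.870 m.

46.9 m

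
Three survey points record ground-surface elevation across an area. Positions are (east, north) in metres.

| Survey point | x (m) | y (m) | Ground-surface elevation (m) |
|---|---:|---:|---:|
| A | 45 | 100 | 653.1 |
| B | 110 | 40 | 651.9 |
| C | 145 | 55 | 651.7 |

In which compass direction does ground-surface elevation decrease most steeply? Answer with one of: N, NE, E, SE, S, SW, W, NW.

Differences from A: to B (Δx, Δy, Δh) = (65, -60, -1.2); to C = (100, -45, -1.4).
Determinant of the coordinate differences = 65·(-45) − 100·(-60) = 3075.
∂z/∂x = [(-1.2)·(-45) − (-1.4)·(-60)] / 3075 = -0.009756
∂z/∂y = [65·(-1.4) − 100·(-1.2)] / 3075 = +0.009431
Steepest decrease is along −∇f = (+0.009756 E, -0.009431 N) → southeast.

SE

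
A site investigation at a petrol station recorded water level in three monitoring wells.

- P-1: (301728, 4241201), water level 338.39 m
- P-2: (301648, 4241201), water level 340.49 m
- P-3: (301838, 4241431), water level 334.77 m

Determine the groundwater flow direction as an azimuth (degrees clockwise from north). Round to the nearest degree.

With h = a·x + b·y + c and P-1 as origin, the differences give:
  (-80)·a + 0·b = +2.10
  110·a + 230·b = -3.62
Eliminate b (×230 and ×0, subtract): -18400·a = 483.000 → a = ∂h/∂x = -0.02625
Back-substitute: b = ∂h/∂y = -0.003185.
Flow direction (−∇h) has components (+0.02625 E, +0.003185 N).
Azimuth = atan2(E, N) = atan2(+0.02625, +0.003185) = 83.1° ≈ 083°.

083°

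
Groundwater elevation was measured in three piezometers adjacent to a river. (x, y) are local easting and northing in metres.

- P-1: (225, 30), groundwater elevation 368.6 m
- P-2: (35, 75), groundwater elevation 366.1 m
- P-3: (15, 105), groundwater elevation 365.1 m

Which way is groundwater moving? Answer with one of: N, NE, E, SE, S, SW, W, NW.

N

Differences from P-1: to P-2 (Δx, Δy, Δh) = (-190, 45, -2.5); to P-3 = (-210, 75, -3.5).
Determinant of the coordinate differences = (-190)·75 − (-210)·45 = -4800.
∂h/∂x = [(-2.5)·75 − (-3.5)·45] / -4800 = +0.006250
∂h/∂y = [(-190)·(-3.5) − (-210)·(-2.5)] / -4800 = -0.02917
Flow = −∇h = (-0.006250 east, +0.02917 north), which points north.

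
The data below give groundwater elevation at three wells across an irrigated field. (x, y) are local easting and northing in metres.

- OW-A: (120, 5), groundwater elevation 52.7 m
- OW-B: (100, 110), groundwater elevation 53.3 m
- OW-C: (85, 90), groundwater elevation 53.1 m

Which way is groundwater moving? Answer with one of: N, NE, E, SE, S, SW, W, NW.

SW

With h = a·x + b·y + c and OW-A as origin, the differences give:
  (-20)·a + 105·b = +0.6
  (-35)·a + 85·b = +0.4
Eliminate b (×85 and ×105, subtract): 1975·a = 9.00 → a = ∂h/∂x = +0.004557
Back-substitute: b = ∂h/∂y = +0.006582.
Flow = −∇h = (-0.004557 east, -0.006582 north), which points southwest.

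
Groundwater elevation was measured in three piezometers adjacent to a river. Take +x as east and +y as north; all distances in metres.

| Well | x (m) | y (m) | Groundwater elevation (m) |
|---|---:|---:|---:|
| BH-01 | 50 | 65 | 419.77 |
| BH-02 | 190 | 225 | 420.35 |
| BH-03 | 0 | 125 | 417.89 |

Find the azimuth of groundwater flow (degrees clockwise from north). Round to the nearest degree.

With h = a·x + b·y + c and BH-01 as origin, the differences give:
  140·a + 160·b = +0.58
  (-50)·a + 60·b = -1.88
Eliminate b (×60 and ×160, subtract): 16400·a = 335.600 → a = ∂h/∂x = +0.02046
Back-substitute: b = ∂h/∂y = -0.01428.
Flow direction (−∇h) has components (-0.02046 E, +0.01428 N).
Azimuth = atan2(E, N) = atan2(-0.02046, +0.01428) = 304.9° ≈ 305°.

305°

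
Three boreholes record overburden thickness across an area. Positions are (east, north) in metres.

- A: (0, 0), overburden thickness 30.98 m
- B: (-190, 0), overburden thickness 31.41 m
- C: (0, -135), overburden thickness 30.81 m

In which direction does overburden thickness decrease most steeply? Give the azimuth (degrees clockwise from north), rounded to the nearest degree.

119°

∂d/∂x = (31.41 − 30.98) / (-190 − 0) = -0.002263
∂d/∂y = (30.81 − 30.98) / (-135 − 0) = +0.001259
Steepest decrease is along −∇f: components (+0.002263 E, -0.001259 N).
Azimuth = atan2(+0.002263, -0.001259) = 119.1° ≈ 119°.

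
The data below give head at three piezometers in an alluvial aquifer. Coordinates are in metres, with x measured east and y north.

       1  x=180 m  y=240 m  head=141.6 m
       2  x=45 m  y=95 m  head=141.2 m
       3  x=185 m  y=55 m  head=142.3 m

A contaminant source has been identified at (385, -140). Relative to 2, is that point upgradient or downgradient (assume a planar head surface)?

Three-point gradient (reference 1): Δ to 2 = (-135, -145, -0.4), Δ to 3 = (5, -185, +0.7).
∂h/∂x = +0.006829, ∂h/∂y = -0.003599 (det = 25700).
Head at (385, -140) = 141.6 + (+0.006829)·(205) + (-0.003599)·(-380) = 144.37 m.
That is higher than the 141.2 m at 2, so the point is upgradient.

upgradient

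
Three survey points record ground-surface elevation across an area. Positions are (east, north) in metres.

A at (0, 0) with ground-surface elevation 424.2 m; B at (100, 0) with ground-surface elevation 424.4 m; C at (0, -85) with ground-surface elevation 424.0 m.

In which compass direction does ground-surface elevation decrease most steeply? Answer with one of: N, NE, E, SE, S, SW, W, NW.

∂z/∂x = (424.4 − 424.2) / (100 − 0) = +0.002000
∂z/∂y = (424.0 − 424.2) / (-85 − 0) = +0.002353
Steepest decrease is along −∇f = (-0.002000 E, -0.002353 N) → southwest.

SW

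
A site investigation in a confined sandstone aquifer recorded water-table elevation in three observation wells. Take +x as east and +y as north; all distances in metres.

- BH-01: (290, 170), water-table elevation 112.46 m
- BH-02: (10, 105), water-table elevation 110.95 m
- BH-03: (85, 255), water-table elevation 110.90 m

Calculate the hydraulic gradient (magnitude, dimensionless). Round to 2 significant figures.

With h = a·x + b·y + c and BH-01 as origin, the differences give:
  (-280)·a + (-65)·b = -1.51
  (-205)·a + 85·b = -1.56
Eliminate b (×85 and ×(-65), subtract): -37125·a = -229.750 → a = ∂h/∂x = +0.006189
Back-substitute: b = ∂h/∂y = -0.003428.
|∇h| = √(0.006189² + -0.003428²) = 0.007075

0.0071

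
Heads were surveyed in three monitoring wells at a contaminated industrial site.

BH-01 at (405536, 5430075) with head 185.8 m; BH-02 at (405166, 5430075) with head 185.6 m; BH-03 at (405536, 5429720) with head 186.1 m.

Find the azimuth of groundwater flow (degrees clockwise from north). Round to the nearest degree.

327°

∂h/∂x = (185.6 − 185.8) / (405166 − 405536) = +0.0005405
∂h/∂y = (186.1 − 185.8) / (5429720 − 5430075) = -0.0008451
Flow direction (−∇h) has components (-0.0005405 E, +0.0008451 N).
Azimuth = atan2(E, N) = atan2(-0.0005405, +0.0008451) = 327.4° ≈ 327°.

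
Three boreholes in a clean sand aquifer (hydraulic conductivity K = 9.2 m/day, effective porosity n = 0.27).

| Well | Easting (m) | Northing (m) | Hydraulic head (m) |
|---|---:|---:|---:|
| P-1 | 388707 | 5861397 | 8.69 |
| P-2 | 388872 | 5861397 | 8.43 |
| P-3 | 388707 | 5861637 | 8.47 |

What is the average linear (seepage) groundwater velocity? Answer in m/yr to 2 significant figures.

∂h/∂x = (8.43 − 8.69) / (388872 − 388707) = -0.001576
∂h/∂y = (8.47 − 8.69) / (5861637 − 5861397) = -0.0009167
|∇h| = √(-0.001576² + -0.0009167²) = 0.001823
Seepage velocity v = K·i/n = 9.2 × 0.001823 / 0.27 = 0.06212 m/day = 22.69 m/yr.

23 m/yr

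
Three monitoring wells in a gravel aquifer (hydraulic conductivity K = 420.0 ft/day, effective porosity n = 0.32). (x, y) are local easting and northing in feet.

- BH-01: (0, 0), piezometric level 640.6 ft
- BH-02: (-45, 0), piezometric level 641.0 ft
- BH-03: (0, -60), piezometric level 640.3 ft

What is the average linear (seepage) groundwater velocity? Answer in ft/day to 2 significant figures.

13 ft/day

∂h/∂x = (641.0 − 640.6) / (-45 − 0) = -0.008889
∂h/∂y = (640.3 − 640.6) / (-60 − 0) = +0.005000
|∇h| = √(-0.008889² + 0.005000²) = 0.0102
Seepage velocity v = K·i/n = 420.0 × 0.0102 / 0.32 = 13.39 ft/day.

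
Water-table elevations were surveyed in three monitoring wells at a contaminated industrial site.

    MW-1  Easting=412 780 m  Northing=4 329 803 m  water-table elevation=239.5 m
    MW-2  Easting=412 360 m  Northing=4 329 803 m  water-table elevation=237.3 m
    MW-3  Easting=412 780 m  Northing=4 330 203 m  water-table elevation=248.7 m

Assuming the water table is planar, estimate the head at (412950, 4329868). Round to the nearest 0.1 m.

∂h/∂x = (237.3 − 239.5) / (412360 − 412780) = +0.005238
∂h/∂y = (248.7 − 239.5) / (4330203 − 4329803) = +0.02300
h(412950, 4329868) = 239.5 + (+0.005238)·(170) + (+0.02300)·(65) = 239.5 +0.890 +1.495 = 241.885 m.

241.9 m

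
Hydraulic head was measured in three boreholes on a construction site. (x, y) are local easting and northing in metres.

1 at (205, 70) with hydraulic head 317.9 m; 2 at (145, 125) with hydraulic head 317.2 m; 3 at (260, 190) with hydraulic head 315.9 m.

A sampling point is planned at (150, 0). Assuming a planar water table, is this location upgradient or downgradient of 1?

upgradient

With h = a·x + b·y + c and 1 as origin, the differences give:
  (-60)·a + 55·b = -0.7
  55·a + 120·b = -2.0
Eliminate b (×120 and ×55, subtract): -10225·a = 26.00 → a = ∂h/∂x = -0.002543
Back-substitute: b = ∂h/∂y = -0.01550.
Head at (150, 0) = 317.9 + (-0.002543)·(-55) + (-0.01550)·(-70) = 319.12 m.
That is higher than the 317.9 m at 1, so the point is upgradient.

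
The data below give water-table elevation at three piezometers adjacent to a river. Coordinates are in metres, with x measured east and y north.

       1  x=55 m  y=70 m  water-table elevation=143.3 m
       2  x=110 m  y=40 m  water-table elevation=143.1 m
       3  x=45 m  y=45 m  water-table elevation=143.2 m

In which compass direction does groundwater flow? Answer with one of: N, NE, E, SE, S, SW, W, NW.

S

With h = a·x + b·y + c and 1 as origin, the differences give:
  55·a + (-30)·b = -0.2
  (-10)·a + (-25)·b = -0.1
Eliminate b (×(-25) and ×(-30), subtract): -1675·a = 2.00 → a = ∂h/∂x = -0.001194
Back-substitute: b = ∂h/∂y = +0.004478.
Flow = −∇h = (+0.001194 east, -0.004478 north), which points south.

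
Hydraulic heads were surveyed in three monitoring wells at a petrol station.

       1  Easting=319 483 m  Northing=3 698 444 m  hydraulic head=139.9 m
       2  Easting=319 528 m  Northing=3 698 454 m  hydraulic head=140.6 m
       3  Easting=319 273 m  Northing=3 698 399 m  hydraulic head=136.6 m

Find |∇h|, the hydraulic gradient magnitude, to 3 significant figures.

0.0283

With h = a·x + b·y + c and 1 as origin, the differences give:
  45·a + 10·b = +0.7
  (-210)·a + (-45)·b = -3.3
Eliminate b (×(-45) and ×10, subtract): 75·a = 1.50 → a = ∂h/∂x = +0.02000
Back-substitute: b = ∂h/∂y = -0.02000.
|∇h| = √(0.02000² + -0.02000²) = 0.02828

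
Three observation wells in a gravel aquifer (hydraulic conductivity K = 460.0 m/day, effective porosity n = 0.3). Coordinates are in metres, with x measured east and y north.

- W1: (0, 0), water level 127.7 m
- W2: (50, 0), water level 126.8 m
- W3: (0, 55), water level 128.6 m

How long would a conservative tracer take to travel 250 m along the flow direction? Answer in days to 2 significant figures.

∂h/∂x = (126.8 − 127.7) / (50 − 0) = -0.01800
∂h/∂y = (128.6 − 127.7) / (55 − 0) = +0.01636
|∇h| = √(-0.01800² + 0.01636²) = 0.02432
Seepage velocity v = K·i/n = 460.0 × 0.02432 / 0.3 = 37.29 m/day.
t = 250 / 37.29 = 6.704 days.

6.7 days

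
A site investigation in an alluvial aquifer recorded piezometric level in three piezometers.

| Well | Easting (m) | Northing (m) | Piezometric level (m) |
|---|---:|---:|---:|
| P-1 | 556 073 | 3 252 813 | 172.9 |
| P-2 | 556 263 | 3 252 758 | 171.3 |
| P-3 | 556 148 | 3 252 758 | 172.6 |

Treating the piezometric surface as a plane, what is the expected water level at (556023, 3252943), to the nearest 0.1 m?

172.2 m

Taking P-1 as reference: P-2−P-1 = (190, -55, -1.6); P-3−P-1 = (75, -55, -0.3).
Solve a·Δx + b·Δy = Δh: det = 190·(-55) − 75·(-55) = -6325.
∂h/∂x = [(-1.6)·(-55) − (-0.3)·(-55)] / -6325 = -0.01130
∂h/∂y = [190·(-0.3) − 75·(-1.6)] / -6325 = -0.009960
h(556023, 3252943) = 172.9 + (-0.01130)·(-50) + (-0.009960)·(130) = 172.9 +0.565 -1.295 = 172.170 m.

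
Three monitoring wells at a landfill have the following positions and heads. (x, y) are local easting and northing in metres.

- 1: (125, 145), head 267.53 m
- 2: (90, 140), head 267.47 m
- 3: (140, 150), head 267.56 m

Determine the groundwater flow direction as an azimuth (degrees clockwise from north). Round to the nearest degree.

225°

Differences from 1: to 2 (Δx, Δy, Δh) = (-35, -5, -0.06); to 3 = (15, 5, +0.03).
Solve a·Δx + b·Δy = Δh: det = (-35)·5 − 15·(-5) = -100.
∂h/∂x = [(-0.06)·5 − (+0.03)·(-5)] / -100 = +0.001500
∂h/∂y = [(-35)·(+0.03) − 15·(-0.06)] / -100 = +0.001500
Flow direction (−∇h) has components (-0.001500 E, -0.001500 N).
Azimuth = atan2(E, N) = atan2(-0.001500, -0.001500) = 225.0° ≈ 225°.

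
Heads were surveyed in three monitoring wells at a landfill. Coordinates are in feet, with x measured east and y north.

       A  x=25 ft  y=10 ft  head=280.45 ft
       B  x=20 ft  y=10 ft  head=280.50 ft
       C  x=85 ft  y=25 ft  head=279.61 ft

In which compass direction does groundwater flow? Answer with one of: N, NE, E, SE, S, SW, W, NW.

NE

Taking A as reference: B−A = (-5, 0, +0.05); C−A = (60, 15, -0.84).
Determinant of the coordinate differences = (-5)·15 − 60·0 = -75.
∂h/∂x = [(+0.05)·15 − (-0.84)·0] / -75 = -0.01000
∂h/∂y = [(-5)·(-0.84) − 60·(+0.05)] / -75 = -0.01600
Flow = −∇h = (+0.01000 east, +0.01600 north), which points northeast.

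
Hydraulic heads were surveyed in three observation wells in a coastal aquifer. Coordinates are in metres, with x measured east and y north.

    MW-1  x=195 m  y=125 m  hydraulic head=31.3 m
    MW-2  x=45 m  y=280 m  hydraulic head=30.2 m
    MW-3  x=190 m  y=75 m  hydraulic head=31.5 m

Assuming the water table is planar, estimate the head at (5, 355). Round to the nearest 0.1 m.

29.8 m

Three-point gradient (reference MW-1): Δ to MW-2 = (-150, 155, -1.1), Δ to MW-3 = (-5, -50, +0.2).
∂h/∂x = +0.002900, ∂h/∂y = -0.004290 (det = 8275).
h(5, 355) = 31.3 + (+0.002900)·(-190) + (-0.004290)·(230) = 31.3 -0.551 -0.987 = 29.762 m.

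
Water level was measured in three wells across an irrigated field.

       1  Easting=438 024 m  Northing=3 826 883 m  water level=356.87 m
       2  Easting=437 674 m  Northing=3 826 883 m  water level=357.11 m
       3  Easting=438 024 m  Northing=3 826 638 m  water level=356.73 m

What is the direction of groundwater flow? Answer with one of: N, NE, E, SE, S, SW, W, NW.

∂h/∂x = (357.11 − 356.87) / (437674 − 438024) = -0.0006857
∂h/∂y = (356.73 − 356.87) / (3826638 − 3826883) = +0.0005714
Flow = −∇h = (+0.0006857 east, -0.0005714 north), which points southeast.

SE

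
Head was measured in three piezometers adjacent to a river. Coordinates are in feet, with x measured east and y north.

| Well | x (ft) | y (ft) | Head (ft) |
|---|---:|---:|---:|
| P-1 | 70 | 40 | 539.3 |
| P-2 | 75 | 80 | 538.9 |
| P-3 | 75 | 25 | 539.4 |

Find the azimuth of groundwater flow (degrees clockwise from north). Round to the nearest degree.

Three-point gradient (reference P-1): Δ to P-2 = (5, 40, -0.4), Δ to P-3 = (5, -15, +0.1).
∂h/∂x = -0.007273, ∂h/∂y = -0.009091 (det = -275).
Flow direction (−∇h) has components (+0.007273 E, +0.009091 N).
Azimuth = atan2(E, N) = atan2(+0.007273, +0.009091) = 38.7° ≈ 039°.

039°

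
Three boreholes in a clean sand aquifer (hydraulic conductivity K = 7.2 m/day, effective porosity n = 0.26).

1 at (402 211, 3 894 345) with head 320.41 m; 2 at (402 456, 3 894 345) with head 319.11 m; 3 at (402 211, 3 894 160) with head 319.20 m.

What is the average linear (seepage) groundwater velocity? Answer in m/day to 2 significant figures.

0.23 m/day

∂h/∂x = (319.11 − 320.41) / (402456 − 402211) = -0.005306
∂h/∂y = (319.20 − 320.41) / (3894160 − 3894345) = +0.006541
|∇h| = √(-0.005306² + 0.006541²) = 0.008422
Seepage velocity v = K·i/n = 7.2 × 0.008422 / 0.26 = 0.2332 m/day.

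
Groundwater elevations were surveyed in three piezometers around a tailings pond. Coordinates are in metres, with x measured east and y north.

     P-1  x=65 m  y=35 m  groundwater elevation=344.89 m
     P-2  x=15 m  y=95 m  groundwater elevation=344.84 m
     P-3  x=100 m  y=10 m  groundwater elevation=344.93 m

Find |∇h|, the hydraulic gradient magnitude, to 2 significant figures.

0.0014

Taking P-1 as reference: P-2−P-1 = (-50, 60, -0.05); P-3−P-1 = (35, -25, +0.04).
Solve a·Δx + b·Δy = Δh: det = (-50)·(-25) − 35·60 = -850.
∂h/∂x = [(-0.05)·(-25) − (+0.04)·60] / -850 = +0.001353
∂h/∂y = [(-50)·(+0.04) − 35·(-0.05)] / -850 = +0.0002941
|∇h| = √(0.001353² + 0.0002941²) = 0.001385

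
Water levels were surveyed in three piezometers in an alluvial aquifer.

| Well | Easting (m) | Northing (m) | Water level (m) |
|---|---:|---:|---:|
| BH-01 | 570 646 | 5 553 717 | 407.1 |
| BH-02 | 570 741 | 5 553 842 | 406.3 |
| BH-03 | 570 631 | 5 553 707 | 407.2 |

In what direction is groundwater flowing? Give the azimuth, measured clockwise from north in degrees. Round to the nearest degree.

061°

With h = a·x + b·y + c and BH-01 as origin, the differences give:
  95·a + 125·b = -0.8
  (-15)·a + (-10)·b = +0.1
Eliminate b (×(-10) and ×125, subtract): 925·a = -4.50 → a = ∂h/∂x = -0.004865
Back-substitute: b = ∂h/∂y = -0.002703.
Flow direction (−∇h) has components (+0.004865 E, +0.002703 N).
Azimuth = atan2(E, N) = atan2(+0.004865, +0.002703) = 60.9° ≈ 061°.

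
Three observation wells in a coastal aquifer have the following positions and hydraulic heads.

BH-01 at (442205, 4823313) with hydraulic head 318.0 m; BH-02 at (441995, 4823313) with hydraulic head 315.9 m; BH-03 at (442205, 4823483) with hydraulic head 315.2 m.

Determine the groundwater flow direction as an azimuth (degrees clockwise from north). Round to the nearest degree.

∂h/∂x = (315.9 − 318.0) / (441995 − 442205) = +0.01000
∂h/∂y = (315.2 − 318.0) / (4823483 − 4823313) = -0.01647
Flow direction (−∇h) has components (-0.01000 E, +0.01647 N).
Azimuth = atan2(E, N) = atan2(-0.01000, +0.01647) = 328.7° ≈ 329°.

329°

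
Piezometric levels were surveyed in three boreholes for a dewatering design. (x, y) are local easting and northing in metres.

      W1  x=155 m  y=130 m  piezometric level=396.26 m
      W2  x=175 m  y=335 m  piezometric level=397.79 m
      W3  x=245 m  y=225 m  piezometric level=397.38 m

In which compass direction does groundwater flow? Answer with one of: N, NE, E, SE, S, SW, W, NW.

Differences from W1: to W2 (Δx, Δy, Δh) = (20, 205, +1.53); to W3 = (90, 95, +1.12).
Determinant of the coordinate differences = 20·95 − 90·205 = -16550.
∂h/∂x = [(+1.53)·95 − (+1.12)·205] / -16550 = +0.005091
∂h/∂y = [20·(+1.12) − 90·(+1.53)] / -16550 = +0.006967
Flow = −∇h = (-0.005091 east, -0.006967 north), which points southwest.

SW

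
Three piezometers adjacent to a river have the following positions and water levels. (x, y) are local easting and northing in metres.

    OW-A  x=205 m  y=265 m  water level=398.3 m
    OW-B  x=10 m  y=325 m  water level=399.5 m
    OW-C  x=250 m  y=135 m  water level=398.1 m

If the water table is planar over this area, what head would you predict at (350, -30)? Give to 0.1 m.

Three-point gradient (reference OW-A): Δ to OW-B = (-195, 60, +1.2), Δ to OW-C = (45, -130, -0.2).
∂h/∂x = -0.006358, ∂h/∂y = -0.0006623 (det = 22650).
h(350, -30) = 398.3 + (-0.006358)·(145) + (-0.0006623)·(-295) = 398.3 -0.922 +0.195 = 397.574 m.

397.6 m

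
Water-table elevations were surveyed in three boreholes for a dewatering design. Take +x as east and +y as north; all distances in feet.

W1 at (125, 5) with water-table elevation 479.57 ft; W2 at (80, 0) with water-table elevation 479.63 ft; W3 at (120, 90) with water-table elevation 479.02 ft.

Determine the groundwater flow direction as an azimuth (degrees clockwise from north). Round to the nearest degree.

Three-point gradient (reference W1): Δ to W2 = (-45, -5, +0.06), Δ to W3 = (-5, 85, -0.55).
∂h/∂x = -0.0006104, ∂h/∂y = -0.006506 (det = -3850).
Flow direction (−∇h) has components (+0.0006104 E, +0.006506 N).
Azimuth = atan2(E, N) = atan2(+0.0006104, +0.006506) = 5.4° ≈ 005°.

005°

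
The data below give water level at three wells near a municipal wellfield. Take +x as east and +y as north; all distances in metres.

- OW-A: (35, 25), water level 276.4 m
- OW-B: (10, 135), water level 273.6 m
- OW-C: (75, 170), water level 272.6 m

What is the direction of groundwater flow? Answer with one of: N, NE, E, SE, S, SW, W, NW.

N

With h = a·x + b·y + c and OW-A as origin, the differences give:
  (-25)·a + 110·b = -2.8
  40·a + 145·b = -3.8
Eliminate b (×145 and ×110, subtract): -8025·a = 12.00 → a = ∂h/∂x = -0.001495
Back-substitute: b = ∂h/∂y = -0.02579.
Flow = −∇h = (+0.001495 east, +0.02579 north), which points north.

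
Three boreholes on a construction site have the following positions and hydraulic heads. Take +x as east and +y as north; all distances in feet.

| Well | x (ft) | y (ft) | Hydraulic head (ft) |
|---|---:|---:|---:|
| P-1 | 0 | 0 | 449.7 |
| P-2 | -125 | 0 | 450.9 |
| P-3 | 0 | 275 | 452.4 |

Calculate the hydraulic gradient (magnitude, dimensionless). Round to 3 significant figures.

0.0137

∂h/∂x = (450.9 − 449.7) / (-125 − 0) = -0.009600
∂h/∂y = (452.4 − 449.7) / (275 − 0) = +0.009818
|∇h| = √(-0.009600² + 0.009818²) = 0.01373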